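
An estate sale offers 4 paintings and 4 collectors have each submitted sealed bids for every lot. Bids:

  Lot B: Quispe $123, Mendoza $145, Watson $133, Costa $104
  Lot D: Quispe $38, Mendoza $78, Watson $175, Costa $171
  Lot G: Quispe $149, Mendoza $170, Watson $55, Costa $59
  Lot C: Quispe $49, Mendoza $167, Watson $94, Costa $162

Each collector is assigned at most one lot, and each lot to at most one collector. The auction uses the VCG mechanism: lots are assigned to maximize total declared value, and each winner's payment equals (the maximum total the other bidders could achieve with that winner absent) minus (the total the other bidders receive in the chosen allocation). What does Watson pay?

Efficient allocation: Quispe→Lot G ($149), Mendoza→Lot B ($145), Watson→Lot D ($175), Costa→Lot C ($162); total welfare W = $631.
Watson receives Lot D at value $175, so the others get W − 175 = $456.
Without Watson: best allocation of the remaining 3 bidders over all 4 lots is Quispe→Lot G ($149), Mendoza→Lot C ($167), Costa→Lot D ($171), total $487.
VCG payment = (others' best without Watson) − (others' welfare with Watson) = 487 − 456 = $31.

Watson pays $31.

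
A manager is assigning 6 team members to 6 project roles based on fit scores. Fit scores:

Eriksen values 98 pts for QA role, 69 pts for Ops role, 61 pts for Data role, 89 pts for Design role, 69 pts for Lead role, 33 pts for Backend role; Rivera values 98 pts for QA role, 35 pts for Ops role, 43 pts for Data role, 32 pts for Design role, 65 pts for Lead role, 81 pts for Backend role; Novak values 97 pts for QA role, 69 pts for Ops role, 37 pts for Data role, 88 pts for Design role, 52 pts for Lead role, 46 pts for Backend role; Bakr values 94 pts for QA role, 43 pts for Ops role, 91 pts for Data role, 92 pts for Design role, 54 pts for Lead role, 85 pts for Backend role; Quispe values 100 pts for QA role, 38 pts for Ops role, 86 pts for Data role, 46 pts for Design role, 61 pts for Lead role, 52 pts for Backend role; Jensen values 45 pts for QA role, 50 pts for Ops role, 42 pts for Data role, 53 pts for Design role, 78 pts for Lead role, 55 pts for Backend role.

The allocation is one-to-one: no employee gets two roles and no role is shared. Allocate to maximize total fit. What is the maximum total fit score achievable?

Maximum total: 508 pts

Optimal: Eriksen→Design role (89 pts), Rivera→Backend role (81 pts), Novak→Ops role (69 pts), Bakr→Data role (91 pts), Quispe→QA role (100 pts), Jensen→Lead role (78 pts) — total 89+81+69+91+100+78 = 508 pts.
Swapping Novak↔Quispe (Novak→QA role 97 pts, Quispe→Ops role 38 pts) loses 34.
No other one-to-one assignment exceeds 508 pts.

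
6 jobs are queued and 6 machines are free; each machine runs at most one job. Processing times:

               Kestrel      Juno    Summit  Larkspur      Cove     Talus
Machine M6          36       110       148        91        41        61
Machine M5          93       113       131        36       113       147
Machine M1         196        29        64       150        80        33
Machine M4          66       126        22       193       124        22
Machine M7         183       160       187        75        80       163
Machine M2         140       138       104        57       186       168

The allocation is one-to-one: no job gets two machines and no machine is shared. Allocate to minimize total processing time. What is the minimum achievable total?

Treat this as an assignment problem: match each job to one machine.
Optimal: Kestrel→Machine M6 (36 min), Juno→Machine M1 (29 min), Summit→Machine M2 (104 min), Larkspur→Machine M5 (36 min), Cove→Machine M7 (80 min), Talus→Machine M4 (22 min) — total 36+29+104+36+80+22 = 307 min.
Min-entry greedy (repeatedly take the single cheapest remaining cell) gives 371 min, worse by 64.
Next-best assignment: Kestrel→Machine M6, Juno→Machine M5, Summit→Machine M4, Larkspur→Machine M2, Cove→Machine M7, Talus→Machine M1 = 341 min.
Swapping Talus↔Kestrel (Talus→Machine M6 61 min, Kestrel→Machine M4 66 min) adds 69.

Min total: 307 min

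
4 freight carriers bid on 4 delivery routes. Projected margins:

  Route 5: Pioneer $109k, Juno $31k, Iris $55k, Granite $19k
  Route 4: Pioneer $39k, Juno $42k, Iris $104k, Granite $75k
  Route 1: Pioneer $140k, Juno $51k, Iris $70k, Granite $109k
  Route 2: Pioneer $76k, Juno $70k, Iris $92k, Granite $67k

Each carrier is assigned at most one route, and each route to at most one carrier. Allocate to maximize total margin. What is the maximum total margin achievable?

This is a one-to-one assignment (maximum-weight bipartite matching).
Optimal: Pioneer→Route 5 ($109k), Juno→Route 2 ($70k), Iris→Route 4 ($104k), Granite→Route 1 ($109k) — total 109+70+104+109 = $392k.
Next-best assignment: Pioneer→Route 5, Juno→Route 4, Iris→Route 2, Granite→Route 1 = $352k.

Max total: $392k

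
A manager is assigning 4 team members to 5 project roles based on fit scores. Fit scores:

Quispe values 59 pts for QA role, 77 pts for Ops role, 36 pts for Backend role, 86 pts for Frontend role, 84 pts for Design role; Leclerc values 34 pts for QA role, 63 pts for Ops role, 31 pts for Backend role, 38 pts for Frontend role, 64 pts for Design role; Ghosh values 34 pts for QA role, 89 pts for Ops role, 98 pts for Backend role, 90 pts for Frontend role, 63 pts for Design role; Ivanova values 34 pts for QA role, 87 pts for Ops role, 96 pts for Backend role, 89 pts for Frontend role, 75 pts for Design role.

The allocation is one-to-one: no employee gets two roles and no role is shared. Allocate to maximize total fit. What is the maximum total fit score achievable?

Optimal: Quispe→Frontend role (86 pts), Leclerc→Design role (64 pts), Ghosh→Ops role (89 pts), Ivanova→Backend role (96 pts) — total 86+64+89+96 = 335 pts.
Column-greedy (each role in turn goes to its best remaining employee) gives 282 pts, worse by 53.

Max total: 335 pts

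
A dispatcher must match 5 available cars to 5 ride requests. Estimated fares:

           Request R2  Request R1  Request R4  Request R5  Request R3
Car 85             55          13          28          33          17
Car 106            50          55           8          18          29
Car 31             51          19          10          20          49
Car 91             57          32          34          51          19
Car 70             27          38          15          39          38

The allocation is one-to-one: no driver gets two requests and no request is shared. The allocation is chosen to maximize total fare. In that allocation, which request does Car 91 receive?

Car 91 receives Request R4.

Optimal: Car 85→Request R2 ($55), Car 106→Request R1 ($55), Car 31→Request R3 ($49), Car 91→Request R4 ($34), Car 70→Request R5 ($39) — total 55+55+49+34+39 = $232.
Max-entry greedy (repeatedly take the single best remaining cell) gives $228, worse by 4.
Checked against all permutations: $232 is optimal.
Car 91's own top request is Request R2 ($57), but forcing Car 91→Request R2 and reassigning the rest optimally gives only $228 — worse by 4.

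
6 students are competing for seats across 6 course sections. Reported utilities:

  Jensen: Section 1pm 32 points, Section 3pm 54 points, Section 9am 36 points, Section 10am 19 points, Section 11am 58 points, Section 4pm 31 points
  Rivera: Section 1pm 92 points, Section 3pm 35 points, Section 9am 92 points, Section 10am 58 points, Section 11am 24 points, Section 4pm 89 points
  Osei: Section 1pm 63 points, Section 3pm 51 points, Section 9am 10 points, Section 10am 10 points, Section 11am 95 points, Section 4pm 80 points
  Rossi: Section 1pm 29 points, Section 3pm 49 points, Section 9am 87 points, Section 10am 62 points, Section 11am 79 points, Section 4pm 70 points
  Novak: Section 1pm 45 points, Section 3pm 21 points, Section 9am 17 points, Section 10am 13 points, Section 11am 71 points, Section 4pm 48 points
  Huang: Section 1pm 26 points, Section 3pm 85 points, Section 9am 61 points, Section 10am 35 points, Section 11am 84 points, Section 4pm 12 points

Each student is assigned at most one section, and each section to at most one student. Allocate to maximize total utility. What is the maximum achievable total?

Treat this as an assignment problem: match each student to one section.
Optimal: Jensen→Section 10am (19 points), Rivera→Section 1pm (92 points), Osei→Section 4pm (80 points), Rossi→Section 9am (87 points), Novak→Section 11am (71 points), Huang→Section 3pm (85 points) — total 19+92+80+87+71+85 = 434 points.
Column-greedy (each section in turn goes to its best remaining student) gives 426 points, worse by 8.
Next-best assignment: Jensen→Section 9am, Rivera→Section 1pm, Osei→Section 4pm, Rossi→Section 10am, Novak→Section 11am, Huang→Section 3pm = 426 points.

Maximum total: 434 points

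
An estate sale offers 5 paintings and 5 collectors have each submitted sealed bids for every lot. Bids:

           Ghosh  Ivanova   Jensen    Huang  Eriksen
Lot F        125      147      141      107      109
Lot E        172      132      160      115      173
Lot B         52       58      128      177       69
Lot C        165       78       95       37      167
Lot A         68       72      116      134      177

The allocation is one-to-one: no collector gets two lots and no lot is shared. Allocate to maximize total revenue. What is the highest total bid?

This is a one-to-one assignment (maximum-weight bipartite matching).
Optimal: Ghosh→Lot C ($165), Ivanova→Lot F ($147), Jensen→Lot E ($160), Huang→Lot B ($177), Eriksen→Lot A ($177) — total 165+147+160+177+177 = $826.
Max-entry greedy (repeatedly take the single best remaining cell) gives $768, worse by 58.
Next-best assignment: Ghosh→Lot C, Ivanova→Lot E, Jensen→Lot F, Huang→Lot B, Eriksen→Lot A = $792.
Every other assignment is strictly worse.

Max total: $826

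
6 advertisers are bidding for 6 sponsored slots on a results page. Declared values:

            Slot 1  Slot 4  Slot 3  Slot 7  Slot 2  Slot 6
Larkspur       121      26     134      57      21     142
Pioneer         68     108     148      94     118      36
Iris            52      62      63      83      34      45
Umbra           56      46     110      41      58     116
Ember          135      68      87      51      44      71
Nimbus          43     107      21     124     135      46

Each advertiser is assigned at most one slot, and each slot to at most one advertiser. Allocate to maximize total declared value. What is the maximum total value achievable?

Maximum total: $713

Optimal: Larkspur→Slot 6 ($142), Pioneer→Slot 4 ($108), Iris→Slot 7 ($83), Umbra→Slot 3 ($110), Ember→Slot 1 ($135), Nimbus→Slot 2 ($135) — total 142+108+83+110+135+135 = $713.
Max-entry greedy (repeatedly take the single best remaining cell) gives $689, worse by 24.
Next-best assignment: Larkspur→Slot 3, Pioneer→Slot 4, Iris→Slot 7, Umbra→Slot 6, Ember→Slot 1, Nimbus→Slot 2 = $711.
Swapping Larkspur↔Pioneer (Larkspur→Slot 4 $26, Pioneer→Slot 6 $36) loses 188.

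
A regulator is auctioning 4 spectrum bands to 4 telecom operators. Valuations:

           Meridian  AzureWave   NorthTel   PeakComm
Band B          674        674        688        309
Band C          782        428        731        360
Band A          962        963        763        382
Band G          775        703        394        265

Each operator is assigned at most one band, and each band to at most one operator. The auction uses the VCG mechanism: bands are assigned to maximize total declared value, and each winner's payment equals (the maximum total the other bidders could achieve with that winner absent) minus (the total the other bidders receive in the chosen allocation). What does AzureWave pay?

Efficient allocation: Meridian→Band G ($775M), AzureWave→Band A ($963M), NorthTel→Band B ($688M), PeakComm→Band C ($360M); total welfare W = $2786M.
AzureWave receives Band A at value $963M, so the others get W − 963 = $1823M.
Without AzureWave: best allocation of the remaining 3 bidders over all 4 bands is Meridian→Band A ($962M), NorthTel→Band B ($688M), PeakComm→Band C ($360M), total $2010M.
VCG payment = (others' best without AzureWave) − (others' welfare with AzureWave) = 2010 − 1823 = $187M.

AzureWave pays $187M.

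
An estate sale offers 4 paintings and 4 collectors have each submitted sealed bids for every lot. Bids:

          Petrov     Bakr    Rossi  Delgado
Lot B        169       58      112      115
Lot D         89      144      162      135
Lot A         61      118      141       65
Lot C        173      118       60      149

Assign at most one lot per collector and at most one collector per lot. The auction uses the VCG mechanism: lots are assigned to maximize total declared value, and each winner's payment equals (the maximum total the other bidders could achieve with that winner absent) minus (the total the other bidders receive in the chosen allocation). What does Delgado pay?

Delgado pays $4.

Efficient allocation: Petrov→Lot B ($169), Bakr→Lot D ($144), Rossi→Lot A ($141), Delgado→Lot C ($149); total welfare W = $603.
Delgado receives Lot C at value $149, so the others get W − 149 = $454.
Without Delgado: best allocation of the remaining 3 bidders over all 4 lots is Petrov→Lot C ($173), Bakr→Lot D ($144), Rossi→Lot A ($141), total $458.
VCG payment = (others' best without Delgado) − (others' welfare with Delgado) = 458 − 454 = $4.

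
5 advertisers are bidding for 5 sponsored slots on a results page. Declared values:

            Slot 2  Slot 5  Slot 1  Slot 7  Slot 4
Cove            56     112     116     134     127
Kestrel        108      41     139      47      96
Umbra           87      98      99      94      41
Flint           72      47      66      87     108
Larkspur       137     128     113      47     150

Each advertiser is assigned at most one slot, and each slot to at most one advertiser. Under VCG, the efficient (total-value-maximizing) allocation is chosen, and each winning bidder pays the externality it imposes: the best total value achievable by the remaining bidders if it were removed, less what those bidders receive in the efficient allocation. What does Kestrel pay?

Kestrel pays $1.

Efficient allocation: Cove→Slot 7 ($134), Kestrel→Slot 1 ($139), Umbra→Slot 5 ($98), Flint→Slot 4 ($108), Larkspur→Slot 2 ($137); total welfare W = $616.
Kestrel receives Slot 1 at value $139, so the others get W − 139 = $477.
Without Kestrel: best allocation of the remaining 4 bidders over all 5 slots is Cove→Slot 7 ($134), Umbra→Slot 1 ($99), Flint→Slot 4 ($108), Larkspur→Slot 2 ($137), total $478.
VCG payment = (others' best without Kestrel) − (others' welfare with Kestrel) = 478 − 477 = $1.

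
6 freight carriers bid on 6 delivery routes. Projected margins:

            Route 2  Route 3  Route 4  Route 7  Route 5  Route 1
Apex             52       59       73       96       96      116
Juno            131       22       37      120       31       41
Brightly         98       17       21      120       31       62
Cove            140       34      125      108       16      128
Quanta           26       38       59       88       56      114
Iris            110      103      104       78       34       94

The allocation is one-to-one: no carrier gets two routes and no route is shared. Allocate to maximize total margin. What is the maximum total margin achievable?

Max total: $689k

Treat this as an assignment problem: match each carrier to one route.
Optimal: Apex→Route 5 ($96k), Juno→Route 2 ($131k), Brightly→Route 7 ($120k), Cove→Route 4 ($125k), Quanta→Route 1 ($114k), Iris→Route 3 ($103k) — total 96+131+120+125+114+103 = $689k.
Max-entry greedy (repeatedly take the single best remaining cell) gives $553k, worse by 136.
Swapping Cove↔Quanta (Cove→Route 1 $128k, Quanta→Route 4 $59k) loses 52.
Checked against all permutations: $689k is optimal.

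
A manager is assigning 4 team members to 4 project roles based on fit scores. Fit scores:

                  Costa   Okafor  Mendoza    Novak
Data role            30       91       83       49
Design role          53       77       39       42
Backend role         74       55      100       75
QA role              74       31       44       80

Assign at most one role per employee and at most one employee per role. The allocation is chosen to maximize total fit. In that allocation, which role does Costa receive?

Costa receives Design role.

Optimal: Costa→Design role (53 pts), Okafor→Data role (91 pts), Mendoza→Backend role (100 pts), Novak→QA role (80 pts) — total 53+91+100+80 = 324 pts.
Row-greedy (each employee in turn takes its best remaining role) gives 251 pts, worse by 73.
Next-best assignment: Costa→Backend role, Okafor→Design role, Mendoza→Data role, Novak→QA role = 314 pts.
Costa's own top role is Backend role (74 pts), but forcing Costa→Backend role and reassigning the rest optimally gives only 314 pts — worse by 10.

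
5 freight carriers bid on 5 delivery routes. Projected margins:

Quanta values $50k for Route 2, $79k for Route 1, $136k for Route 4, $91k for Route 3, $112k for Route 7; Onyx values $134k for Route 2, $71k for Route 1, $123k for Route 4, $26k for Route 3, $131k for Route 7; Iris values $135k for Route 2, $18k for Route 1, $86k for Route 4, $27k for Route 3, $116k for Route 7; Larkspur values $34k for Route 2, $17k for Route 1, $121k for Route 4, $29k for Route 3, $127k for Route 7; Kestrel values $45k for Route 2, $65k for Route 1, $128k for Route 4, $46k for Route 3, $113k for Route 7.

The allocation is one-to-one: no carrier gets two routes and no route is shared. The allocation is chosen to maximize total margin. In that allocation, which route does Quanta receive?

Quanta receives Route 3.

Optimal: Quanta→Route 3 ($91k), Onyx→Route 1 ($71k), Iris→Route 2 ($135k), Larkspur→Route 7 ($127k), Kestrel→Route 4 ($128k) — total 91+71+135+127+128 = $552k.
Row-greedy (each carrier in turn takes its best remaining route) gives $480k, worse by 72.
Next-best assignment: Quanta→Route 3, Onyx→Route 7, Iris→Route 2, Larkspur→Route 4, Kestrel→Route 1 = $543k.
Quanta's own top route is Route 4 ($136k), but forcing Quanta→Route 4 and reassigning the rest optimally gives only $515k — worse by 37.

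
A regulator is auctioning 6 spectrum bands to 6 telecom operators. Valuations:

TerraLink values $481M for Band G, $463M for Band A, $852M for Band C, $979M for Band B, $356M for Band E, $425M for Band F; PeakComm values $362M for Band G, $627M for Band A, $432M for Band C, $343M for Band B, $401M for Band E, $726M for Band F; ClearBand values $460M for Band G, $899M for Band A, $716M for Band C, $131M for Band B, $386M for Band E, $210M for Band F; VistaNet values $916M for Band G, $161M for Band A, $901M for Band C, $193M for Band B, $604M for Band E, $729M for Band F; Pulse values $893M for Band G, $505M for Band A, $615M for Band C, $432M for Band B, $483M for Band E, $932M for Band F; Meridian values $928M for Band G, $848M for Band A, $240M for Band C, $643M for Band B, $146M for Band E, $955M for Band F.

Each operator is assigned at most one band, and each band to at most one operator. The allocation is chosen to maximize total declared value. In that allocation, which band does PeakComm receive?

PeakComm receives Band E.

Optimal: TerraLink→Band B ($979M), PeakComm→Band E ($401M), ClearBand→Band A ($899M), VistaNet→Band C ($901M), Pulse→Band F ($932M), Meridian→Band G ($928M) — total 979+401+899+901+932+928 = $5040M.
Column-greedy (each band in turn goes to its best remaining operator) gives $4916M, worse by 124.
Next-best assignment: TerraLink→Band B, PeakComm→Band E, ClearBand→Band A, VistaNet→Band C, Pulse→Band G, Meridian→Band F = $5028M.
Swapping Meridian↔ClearBand (Meridian→Band A $848M, ClearBand→Band G $460M) loses 519.
PeakComm's own top band is Band F ($726M), but forcing PeakComm→Band F and reassigning the rest optimally gives only $4916M — worse by 124.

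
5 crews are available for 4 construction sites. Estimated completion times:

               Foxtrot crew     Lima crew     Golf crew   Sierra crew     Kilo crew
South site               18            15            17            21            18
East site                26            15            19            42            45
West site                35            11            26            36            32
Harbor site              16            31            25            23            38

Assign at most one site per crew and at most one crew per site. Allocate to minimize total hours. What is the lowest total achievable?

Min total: 64 hours

Optimal: Kilo crew→South site (18 hours), Golf crew→East site (19 hours), Lima crew→West site (11 hours), Foxtrot crew→Harbor site (16 hours) — total 18+19+11+16 = 64 hours.
Column-greedy (each site in turn goes to its cheapest remaining crew) gives 82 hours, worse by 18.
Swapping Golf crew↔Kilo crew (Golf crew→South site 17 hours, Kilo crew→East site 45 hours) adds 25.
No other one-to-one assignment undercuts 64 hours.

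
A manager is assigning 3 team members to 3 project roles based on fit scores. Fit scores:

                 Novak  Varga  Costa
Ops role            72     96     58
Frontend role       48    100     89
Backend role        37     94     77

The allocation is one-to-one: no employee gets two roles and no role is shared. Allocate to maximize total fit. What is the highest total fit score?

Maximum total: 255 pts

Treat this as an assignment problem: match each employee to one role.
Optimal: Novak→Ops role (72 pts), Varga→Backend role (94 pts), Costa→Frontend role (89 pts) — total 72+94+89 = 255 pts.
Column-greedy (each role in turn goes to its best remaining employee) gives 222 pts, worse by 33.
Next-best assignment: Novak→Ops role, Varga→Frontend role, Costa→Backend role = 249 pts.
Checked against all permutations: 255 pts is optimal.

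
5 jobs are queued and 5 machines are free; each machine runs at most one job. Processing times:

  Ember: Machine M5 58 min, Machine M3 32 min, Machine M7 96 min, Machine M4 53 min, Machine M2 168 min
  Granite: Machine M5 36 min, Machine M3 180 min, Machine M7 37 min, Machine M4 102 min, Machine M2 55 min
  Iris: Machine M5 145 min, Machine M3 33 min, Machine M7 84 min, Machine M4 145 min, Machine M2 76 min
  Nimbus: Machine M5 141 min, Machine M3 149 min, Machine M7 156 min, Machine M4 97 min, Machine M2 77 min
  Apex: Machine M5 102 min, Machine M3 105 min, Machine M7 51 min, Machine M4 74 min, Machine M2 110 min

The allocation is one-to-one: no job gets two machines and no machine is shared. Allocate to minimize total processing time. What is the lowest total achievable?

This is the linear assignment problem.
Optimal: Ember→Machine M4 (53 min), Granite→Machine M5 (36 min), Iris→Machine M3 (33 min), Nimbus→Machine M2 (77 min), Apex→Machine M7 (51 min) — total 53+36+33+77+51 = 250 min.
Min-entry greedy (repeatedly take the single cheapest remaining cell) gives 292 min, worse by 42.
Next-best assignment: Ember→Machine M5, Granite→Machine M7, Iris→Machine M3, Nimbus→Machine M2, Apex→Machine M4 = 279 min.
Checked against all permutations: 250 min is optimal.

Minimum total: 250 min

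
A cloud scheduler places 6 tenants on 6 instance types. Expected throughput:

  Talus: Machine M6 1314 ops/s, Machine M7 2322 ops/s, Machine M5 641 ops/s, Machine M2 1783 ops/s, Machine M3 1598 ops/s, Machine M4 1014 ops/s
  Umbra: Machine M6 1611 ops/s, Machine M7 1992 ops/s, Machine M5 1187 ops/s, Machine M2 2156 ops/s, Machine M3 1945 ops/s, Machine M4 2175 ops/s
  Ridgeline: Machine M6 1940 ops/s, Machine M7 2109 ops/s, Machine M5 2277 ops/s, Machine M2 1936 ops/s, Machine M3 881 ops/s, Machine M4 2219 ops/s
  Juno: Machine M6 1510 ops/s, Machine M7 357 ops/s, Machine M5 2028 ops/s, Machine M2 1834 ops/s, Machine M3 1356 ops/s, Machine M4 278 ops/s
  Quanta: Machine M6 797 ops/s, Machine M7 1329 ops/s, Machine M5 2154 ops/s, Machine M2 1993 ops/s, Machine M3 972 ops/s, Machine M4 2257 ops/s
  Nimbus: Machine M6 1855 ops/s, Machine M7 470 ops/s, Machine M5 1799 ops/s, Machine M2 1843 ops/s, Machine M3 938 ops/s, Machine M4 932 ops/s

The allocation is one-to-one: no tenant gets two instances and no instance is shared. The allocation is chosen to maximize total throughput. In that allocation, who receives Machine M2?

This is the linear assignment problem.
Optimal: Talus→Machine M7 (2322 ops/s), Umbra→Machine M3 (1945 ops/s), Ridgeline→Machine M5 (2277 ops/s), Juno→Machine M2 (1834 ops/s), Quanta→Machine M4 (2257 ops/s), Nimbus→Machine M6 (1855 ops/s) — total 2322+1945+2277+1834+2257+1855 = 12490 ops/s.
Column-greedy (each instance in turn goes to its best remaining tenant) gives 10860 ops/s, worse by 1630.
Checked against all permutations: 12490 ops/s is optimal.
Juno's own top instance is Machine M5 (2028 ops/s), but forcing Juno→Machine M5 and reassigning the rest optimally gives only 12362 ops/s — worse by 128.

Juno receives Machine M2.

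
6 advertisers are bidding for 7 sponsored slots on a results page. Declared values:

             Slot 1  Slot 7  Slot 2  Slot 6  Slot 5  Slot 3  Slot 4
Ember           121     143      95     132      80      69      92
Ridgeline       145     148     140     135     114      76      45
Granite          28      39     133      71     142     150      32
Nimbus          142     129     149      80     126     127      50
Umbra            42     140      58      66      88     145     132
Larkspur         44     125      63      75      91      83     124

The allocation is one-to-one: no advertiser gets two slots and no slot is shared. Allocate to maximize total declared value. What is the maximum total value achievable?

This is the linear assignment problem.
Optimal: Ember→Slot 7 ($143), Ridgeline→Slot 1 ($145), Granite→Slot 5 ($142), Nimbus→Slot 2 ($149), Umbra→Slot 3 ($145), Larkspur→Slot 4 ($124) — total 143+145+142+149+145+124 = $848.
Max-entry greedy (repeatedly take the single best remaining cell) gives $802, worse by 46.
Swapping Granite↔Nimbus (Granite→Slot 2 $133, Nimbus→Slot 5 $126) loses 32.
Checked against all permutations: $848 is optimal.

Maximum total: $848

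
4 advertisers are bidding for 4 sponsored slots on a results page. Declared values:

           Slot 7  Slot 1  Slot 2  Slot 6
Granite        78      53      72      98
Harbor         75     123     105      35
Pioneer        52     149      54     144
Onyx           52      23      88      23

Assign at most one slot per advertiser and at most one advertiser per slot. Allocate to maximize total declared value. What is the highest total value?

Optimal: Granite→Slot 7 ($78), Harbor→Slot 1 ($123), Pioneer→Slot 6 ($144), Onyx→Slot 2 ($88) — total 78+123+144+88 = $433.
Column-greedy (each slot in turn goes to its best remaining advertiser) gives $355, worse by 78.
Swapping Harbor↔Onyx (Harbor→Slot 2 $105, Onyx→Slot 1 $23) loses 83.

Maximum total: $433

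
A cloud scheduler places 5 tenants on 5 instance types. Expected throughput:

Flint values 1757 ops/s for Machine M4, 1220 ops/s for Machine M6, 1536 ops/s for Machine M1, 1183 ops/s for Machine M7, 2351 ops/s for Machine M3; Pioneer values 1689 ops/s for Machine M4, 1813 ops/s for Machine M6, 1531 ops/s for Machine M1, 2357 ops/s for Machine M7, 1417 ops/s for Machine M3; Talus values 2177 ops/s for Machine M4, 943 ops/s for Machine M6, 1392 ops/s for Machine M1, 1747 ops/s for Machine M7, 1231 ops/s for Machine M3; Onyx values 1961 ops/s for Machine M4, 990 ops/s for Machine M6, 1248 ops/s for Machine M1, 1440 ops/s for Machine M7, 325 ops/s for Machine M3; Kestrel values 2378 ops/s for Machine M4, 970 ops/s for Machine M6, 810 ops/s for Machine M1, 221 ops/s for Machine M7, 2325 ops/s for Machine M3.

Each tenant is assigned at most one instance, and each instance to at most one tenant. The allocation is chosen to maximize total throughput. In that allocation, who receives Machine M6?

Pioneer receives Machine M6.

This is the linear assignment problem.
Optimal: Flint→Machine M3 (2351 ops/s), Pioneer→Machine M6 (1813 ops/s), Talus→Machine M7 (1747 ops/s), Onyx→Machine M1 (1248 ops/s), Kestrel→Machine M4 (2378 ops/s) — total 2351+1813+1747+1248+2378 = 9537 ops/s.
Row-greedy (each tenant in turn takes its best remaining instance) gives 9103 ops/s, worse by 434.
Every other assignment is strictly worse.
Pioneer's own top instance is Machine M7 (2357 ops/s), but forcing Pioneer→Machine M7 and reassigning the rest optimally gives only 9468 ops/s — worse by 69.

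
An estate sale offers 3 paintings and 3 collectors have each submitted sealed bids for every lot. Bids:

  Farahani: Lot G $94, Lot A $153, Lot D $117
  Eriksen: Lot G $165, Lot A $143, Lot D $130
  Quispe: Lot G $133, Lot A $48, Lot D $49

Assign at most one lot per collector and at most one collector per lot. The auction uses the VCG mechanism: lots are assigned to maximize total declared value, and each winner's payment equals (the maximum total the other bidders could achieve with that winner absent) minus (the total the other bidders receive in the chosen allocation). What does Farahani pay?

Efficient allocation: Farahani→Lot A ($153), Eriksen→Lot D ($130), Quispe→Lot G ($133); total welfare W = $416.
Farahani receives Lot A at value $153, so the others get W − 153 = $263.
Without Farahani: best allocation of the remaining 2 bidders over all 3 lots is Eriksen→Lot A ($143), Quispe→Lot G ($133), total $276.
VCG payment = (others' best without Farahani) − (others' welfare with Farahani) = 276 − 263 = $13.

Farahani pays $13.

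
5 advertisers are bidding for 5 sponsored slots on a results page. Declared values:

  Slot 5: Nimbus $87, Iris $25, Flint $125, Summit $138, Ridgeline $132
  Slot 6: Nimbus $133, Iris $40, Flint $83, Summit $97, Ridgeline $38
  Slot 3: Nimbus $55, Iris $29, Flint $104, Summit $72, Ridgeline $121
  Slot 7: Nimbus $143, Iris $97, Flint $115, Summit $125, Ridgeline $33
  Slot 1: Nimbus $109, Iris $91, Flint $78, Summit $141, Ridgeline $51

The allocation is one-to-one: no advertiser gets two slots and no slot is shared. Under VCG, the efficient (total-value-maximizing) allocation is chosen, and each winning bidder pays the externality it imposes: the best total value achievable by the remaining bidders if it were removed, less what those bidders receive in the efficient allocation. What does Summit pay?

Efficient allocation: Nimbus→Slot 6 ($133), Iris→Slot 7 ($97), Flint→Slot 5 ($125), Summit→Slot 1 ($141), Ridgeline→Slot 3 ($121); total welfare W = $617.
Summit receives Slot 1 at value $141, so the others get W − 141 = $476.
Without Summit: best allocation of the remaining 4 bidders over all 5 slots is Nimbus→Slot 7 ($143), Iris→Slot 1 ($91), Flint→Slot 5 ($125), Ridgeline→Slot 3 ($121), total $480.
VCG payment = (others' best without Summit) − (others' welfare with Summit) = 480 − 476 = $4.

Summit pays $4.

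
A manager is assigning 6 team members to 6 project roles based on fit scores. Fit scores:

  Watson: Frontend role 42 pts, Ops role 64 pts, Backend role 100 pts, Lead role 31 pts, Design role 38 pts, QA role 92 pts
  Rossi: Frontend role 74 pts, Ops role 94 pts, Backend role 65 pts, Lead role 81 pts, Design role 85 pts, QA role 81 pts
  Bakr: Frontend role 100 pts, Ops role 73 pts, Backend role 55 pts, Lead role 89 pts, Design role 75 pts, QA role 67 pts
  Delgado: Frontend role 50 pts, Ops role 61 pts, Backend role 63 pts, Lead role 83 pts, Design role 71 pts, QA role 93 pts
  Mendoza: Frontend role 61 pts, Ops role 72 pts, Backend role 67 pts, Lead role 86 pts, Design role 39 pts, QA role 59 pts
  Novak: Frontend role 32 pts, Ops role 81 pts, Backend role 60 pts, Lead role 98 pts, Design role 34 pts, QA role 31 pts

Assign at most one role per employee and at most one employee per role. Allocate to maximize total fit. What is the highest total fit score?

Optimal: Watson→Backend role (100 pts), Rossi→Design role (85 pts), Bakr→Frontend role (100 pts), Delgado→QA role (93 pts), Mendoza→Ops role (72 pts), Novak→Lead role (98 pts) — total 100+85+100+93+72+98 = 548 pts.
Row-greedy (each employee in turn takes its best remaining role) gives 507 pts, worse by 41.
No other one-to-one assignment exceeds 548 pts.

Max total: 548 pts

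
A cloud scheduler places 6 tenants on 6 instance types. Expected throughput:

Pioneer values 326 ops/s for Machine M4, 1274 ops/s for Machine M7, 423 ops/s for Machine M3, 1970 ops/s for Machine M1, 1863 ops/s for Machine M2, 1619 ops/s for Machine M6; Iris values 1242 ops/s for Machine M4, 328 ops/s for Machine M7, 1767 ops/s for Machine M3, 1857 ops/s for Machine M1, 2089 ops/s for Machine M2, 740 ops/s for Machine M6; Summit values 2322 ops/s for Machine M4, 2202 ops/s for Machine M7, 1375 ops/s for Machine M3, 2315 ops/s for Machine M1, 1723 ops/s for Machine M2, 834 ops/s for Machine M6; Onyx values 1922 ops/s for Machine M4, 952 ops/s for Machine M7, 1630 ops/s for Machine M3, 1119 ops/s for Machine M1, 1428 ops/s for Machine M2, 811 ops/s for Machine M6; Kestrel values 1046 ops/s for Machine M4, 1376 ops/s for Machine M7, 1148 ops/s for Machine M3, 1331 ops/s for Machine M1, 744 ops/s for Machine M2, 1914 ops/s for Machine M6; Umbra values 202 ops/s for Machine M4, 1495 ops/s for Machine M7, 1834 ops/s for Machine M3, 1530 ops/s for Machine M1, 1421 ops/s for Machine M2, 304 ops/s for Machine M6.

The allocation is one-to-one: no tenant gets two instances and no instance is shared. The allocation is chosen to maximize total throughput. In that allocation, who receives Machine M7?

Summit receives Machine M7.

Optimal: Pioneer→Machine M1 (1970 ops/s), Iris→Machine M2 (2089 ops/s), Summit→Machine M7 (2202 ops/s), Onyx→Machine M4 (1922 ops/s), Kestrel→Machine M6 (1914 ops/s), Umbra→Machine M3 (1834 ops/s) — total 1970+2089+2202+1922+1914+1834 = 11931 ops/s.
Column-greedy (each instance in turn goes to its best remaining tenant) gives 10896 ops/s, worse by 1035.
Swapping Summit↔Iris (Summit→Machine M2 1723 ops/s, Iris→Machine M7 328 ops/s) loses 2240.
Every other assignment is strictly worse.
Summit's own top instance is Machine M4 (2322 ops/s), but forcing Summit→Machine M4 and reassigning the rest optimally gives only 11420 ops/s — worse by 511.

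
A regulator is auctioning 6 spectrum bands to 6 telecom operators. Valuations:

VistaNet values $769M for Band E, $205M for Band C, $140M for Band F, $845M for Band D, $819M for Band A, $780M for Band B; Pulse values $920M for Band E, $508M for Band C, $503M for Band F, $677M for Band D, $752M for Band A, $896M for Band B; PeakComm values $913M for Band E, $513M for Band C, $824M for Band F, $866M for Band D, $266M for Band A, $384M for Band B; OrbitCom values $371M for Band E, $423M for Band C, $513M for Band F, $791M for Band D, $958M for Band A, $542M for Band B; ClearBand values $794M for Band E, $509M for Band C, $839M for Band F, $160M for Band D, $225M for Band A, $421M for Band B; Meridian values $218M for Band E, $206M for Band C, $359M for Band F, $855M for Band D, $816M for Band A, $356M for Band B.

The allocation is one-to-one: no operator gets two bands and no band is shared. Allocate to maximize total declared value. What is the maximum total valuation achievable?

Treat this as an assignment problem: match each operator to one band.
Optimal: VistaNet→Band B ($780M), Pulse→Band E ($920M), PeakComm→Band C ($513M), OrbitCom→Band A ($958M), ClearBand→Band F ($839M), Meridian→Band D ($855M) — total 780+920+513+958+839+855 = $4865M.
Max-entry greedy (repeatedly take the single best remaining cell) gives $4569M, worse by 296.
Next-best assignment: VistaNet→Band B, Pulse→Band C, PeakComm→Band E, OrbitCom→Band A, ClearBand→Band F, Meridian→Band D = $4853M.
Swapping Meridian↔Pulse (Meridian→Band E $218M, Pulse→Band D $677M) loses 880.
Checked against all permutations: $4865M is optimal.

Maximum total: $4865M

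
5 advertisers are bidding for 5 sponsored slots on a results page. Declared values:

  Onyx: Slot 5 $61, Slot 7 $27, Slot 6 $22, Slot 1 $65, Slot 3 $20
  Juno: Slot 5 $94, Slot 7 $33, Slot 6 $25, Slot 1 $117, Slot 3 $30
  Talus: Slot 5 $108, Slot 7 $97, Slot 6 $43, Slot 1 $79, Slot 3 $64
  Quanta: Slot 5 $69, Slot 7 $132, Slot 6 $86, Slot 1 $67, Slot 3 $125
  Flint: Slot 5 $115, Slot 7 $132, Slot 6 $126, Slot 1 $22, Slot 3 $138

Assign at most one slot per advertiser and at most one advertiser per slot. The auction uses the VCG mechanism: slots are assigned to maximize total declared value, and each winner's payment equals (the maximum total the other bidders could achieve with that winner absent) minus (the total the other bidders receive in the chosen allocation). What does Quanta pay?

Quanta pays $12.

Efficient allocation: Onyx→Slot 5 ($61), Juno→Slot 1 ($117), Talus→Slot 7 ($97), Quanta→Slot 3 ($125), Flint→Slot 6 ($126); total welfare W = $526.
Quanta receives Slot 3 at value $125, so the others get W − 125 = $401.
Without Quanta: best allocation of the remaining 4 bidders over all 5 slots is Onyx→Slot 5 ($61), Juno→Slot 1 ($117), Talus→Slot 7 ($97), Flint→Slot 3 ($138), total $413.
VCG payment = (others' best without Quanta) − (others' welfare with Quanta) = 413 − 401 = $12.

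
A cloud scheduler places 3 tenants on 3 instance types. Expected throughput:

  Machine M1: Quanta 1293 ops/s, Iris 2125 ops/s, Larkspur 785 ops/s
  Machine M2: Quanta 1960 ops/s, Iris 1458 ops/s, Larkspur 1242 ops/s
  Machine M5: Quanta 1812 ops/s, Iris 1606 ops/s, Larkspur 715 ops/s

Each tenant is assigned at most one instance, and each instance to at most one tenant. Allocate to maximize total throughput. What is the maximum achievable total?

Maximum total: 5179 ops/s

Optimal: Quanta→Machine M5 (1812 ops/s), Iris→Machine M1 (2125 ops/s), Larkspur→Machine M2 (1242 ops/s) — total 1812+2125+1242 = 5179 ops/s.
Next-best assignment: Quanta→Machine M2, Iris→Machine M1, Larkspur→Machine M5 = 4800 ops/s.
Swapping Quanta↔Iris (Quanta→Machine M1 1293 ops/s, Iris→Machine M5 1606 ops/s) loses 1038.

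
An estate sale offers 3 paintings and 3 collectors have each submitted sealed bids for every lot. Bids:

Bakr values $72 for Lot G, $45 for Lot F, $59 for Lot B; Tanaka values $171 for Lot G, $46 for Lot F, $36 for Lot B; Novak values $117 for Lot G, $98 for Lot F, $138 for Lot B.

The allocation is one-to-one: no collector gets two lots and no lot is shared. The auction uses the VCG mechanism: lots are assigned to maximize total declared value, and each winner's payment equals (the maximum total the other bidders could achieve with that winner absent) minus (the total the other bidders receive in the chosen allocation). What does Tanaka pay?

Tanaka pays $27.

Efficient allocation: Bakr→Lot F ($45), Tanaka→Lot G ($171), Novak→Lot B ($138); total welfare W = $354.
Tanaka receives Lot G at value $171, so the others get W − 171 = $183.
Without Tanaka: best allocation of the remaining 2 bidders over all 3 lots is Bakr→Lot G ($72), Novak→Lot B ($138), total $210.
VCG payment = (others' best without Tanaka) − (others' welfare with Tanaka) = 210 − 183 = $27.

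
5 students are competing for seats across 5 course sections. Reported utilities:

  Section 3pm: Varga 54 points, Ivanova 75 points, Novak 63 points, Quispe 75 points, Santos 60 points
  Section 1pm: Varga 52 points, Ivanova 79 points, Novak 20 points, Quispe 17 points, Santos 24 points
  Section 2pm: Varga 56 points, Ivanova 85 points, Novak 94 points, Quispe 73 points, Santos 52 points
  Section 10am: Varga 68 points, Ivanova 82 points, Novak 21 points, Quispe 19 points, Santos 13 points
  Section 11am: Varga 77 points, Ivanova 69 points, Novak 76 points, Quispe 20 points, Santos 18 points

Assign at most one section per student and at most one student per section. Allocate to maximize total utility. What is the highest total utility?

Max total: 356 points

Optimal: Varga→Section 10am (68 points), Ivanova→Section 1pm (79 points), Novak→Section 11am (76 points), Quispe→Section 2pm (73 points), Santos→Section 3pm (60 points) — total 68+79+76+73+60 = 356 points.
Row-greedy (each student in turn takes its best remaining section) gives 268 points, worse by 88.
Next-best assignment: Varga→Section 11am, Ivanova→Section 10am, Novak→Section 2pm, Quispe→Section 3pm, Santos→Section 1pm = 352 points.
No other one-to-one assignment exceeds 356 points.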